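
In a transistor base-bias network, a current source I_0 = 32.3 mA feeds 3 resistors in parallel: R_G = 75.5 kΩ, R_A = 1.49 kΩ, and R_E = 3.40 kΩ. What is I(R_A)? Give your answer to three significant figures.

I ≈ 22.2 mA

Conductances: ΣG = 1/75.5 + 1/1.49 + 1/3.40 = 0.9785 (1/kΩ).
By the current-divider rule, I = I_0 · G_k/ΣG = 32.3 × 0.6859 = 22.15 mA.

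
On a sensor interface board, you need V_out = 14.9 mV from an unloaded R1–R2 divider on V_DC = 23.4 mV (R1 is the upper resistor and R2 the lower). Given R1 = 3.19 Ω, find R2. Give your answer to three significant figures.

R2 ≈ 5.59 Ω

V_out/V_DC = R2/(R1+R2) = 0.6368.
R2 = R1 · 0.6368/(1 − 0.6368) = 5.592 Ω.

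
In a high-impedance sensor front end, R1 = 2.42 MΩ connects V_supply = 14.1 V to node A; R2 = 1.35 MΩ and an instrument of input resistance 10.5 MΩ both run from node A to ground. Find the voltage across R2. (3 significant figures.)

The load sits in parallel with R2, giving an effective lower resistance R2' = R2·R_L/(R2+R_L) = 1.196 MΩ.
Voltage divider with the loaded lower leg: V_out = 14.1 × 1.196/(2.42 + 1.196) = 14.1 × 0.3308 = 4.664 V.

V_out ≈ 4.66 V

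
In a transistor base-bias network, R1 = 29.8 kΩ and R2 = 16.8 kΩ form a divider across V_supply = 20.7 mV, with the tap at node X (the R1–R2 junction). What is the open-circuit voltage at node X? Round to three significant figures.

V_th ≈ 7.46 mV

Open-circuit (no load on X): V_th = V_supply · R2/(R1 + R2) = 20.7 × 16.8/(29.80 + 16.8) = 7.463 mV.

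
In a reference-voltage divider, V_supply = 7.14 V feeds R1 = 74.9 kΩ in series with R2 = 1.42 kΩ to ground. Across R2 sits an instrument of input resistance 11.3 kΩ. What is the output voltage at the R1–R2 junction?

V_out ≈ 0.118 V

The load sits in parallel with R2, giving an effective lower resistance R2' = R2·R_L/(R2+R_L) = 1.261 kΩ.
Then V_out = V_supply · R2'/(R1 + R2') = 7.14 × 1.261/76.16 = 0.1183 V.
(Unloaded it would be 0.133 V; the load pulls it down.)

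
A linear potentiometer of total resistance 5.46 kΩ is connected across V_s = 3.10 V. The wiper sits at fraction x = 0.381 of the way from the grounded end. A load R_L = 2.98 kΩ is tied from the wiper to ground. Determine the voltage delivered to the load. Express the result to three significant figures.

V_out ≈ 0.825 V

Lower segment x·R_p = 2.080 kΩ; upper segment (1−x)·R_p = 3.380 kΩ.
(x·R_p) ‖ R_L = 1.225 kΩ.
Loaded-divider output: V_out = 3.10 × 0.2660 = 0.8247 V.
(Unloaded: V_out = x·V_s = 1.18 V.)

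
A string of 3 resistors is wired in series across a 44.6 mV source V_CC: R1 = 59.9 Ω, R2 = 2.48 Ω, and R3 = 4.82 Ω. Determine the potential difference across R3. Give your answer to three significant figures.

Series total: ΣR = 59.9 + 2.48 + 4.82 = 67.20 Ω.
V = V_CC · R/ΣR = 44.6 × 0.07173 = 3.199 mV.

V ≈ 3.20 mV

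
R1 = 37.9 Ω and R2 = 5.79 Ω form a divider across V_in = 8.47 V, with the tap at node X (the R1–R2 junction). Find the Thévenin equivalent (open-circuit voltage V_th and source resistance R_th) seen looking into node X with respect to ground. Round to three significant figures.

V_th ≈ 1.12 V, R_th ≈ 5.02 Ω

With X open, the divider is unloaded: V_th = 8.47 × 5.79/43.69 = 1.122 V.
Looking into X with the source shorted: R_th = R1·R2/(R1+R2) = 37.90 × 5.79/43.69 = 5.023 Ω.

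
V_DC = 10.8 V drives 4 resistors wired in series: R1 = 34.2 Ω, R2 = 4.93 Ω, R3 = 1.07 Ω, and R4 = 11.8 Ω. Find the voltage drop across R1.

V ≈ 7.10 V

Total series resistance ΣR = 34.2 + 4.93 + 1.07 + 11.8 = 52.00 Ω.
By the voltage-divider rule, V = 10.8 × 34.20/52.00 = 7.103 V.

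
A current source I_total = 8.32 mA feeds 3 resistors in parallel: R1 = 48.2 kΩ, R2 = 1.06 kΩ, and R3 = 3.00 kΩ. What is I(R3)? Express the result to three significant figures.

I ≈ 2.14 mA

Total conductance ΣG = 1/48.2 + 1/1.06 + 1/3.00 = 1.297 (units of 1/kΩ).
R3 takes the fraction G_k/ΣG = 0.3333/1.297 = 0.2569, so I = 8.32 × 0.2569 = 2.137 mA.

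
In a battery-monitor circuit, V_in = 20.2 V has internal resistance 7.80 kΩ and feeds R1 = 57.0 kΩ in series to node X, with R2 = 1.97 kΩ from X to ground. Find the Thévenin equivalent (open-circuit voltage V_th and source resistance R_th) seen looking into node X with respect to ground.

R1' = 7.80 + 57.0 = 64.80 kΩ (source resistance + R1).
V_th is the unloaded tap voltage: V_in · R2/(R1'+R2) = 20.2 × 0.02950 = 0.5960 V.
With V_in suppressed (replaced by a short), R_th = R1' ‖ R2 = (64.80 × 1.97)/(64.80 + 1.97) = 1.912 kΩ.

V_th ≈ 0.596 V, R_th ≈ 1.91 kΩ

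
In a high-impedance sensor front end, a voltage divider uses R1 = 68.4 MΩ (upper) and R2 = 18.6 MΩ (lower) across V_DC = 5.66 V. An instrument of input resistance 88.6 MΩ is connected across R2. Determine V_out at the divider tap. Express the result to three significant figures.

The load sits in parallel with R2, giving an effective lower resistance R2' = R2·R_L/(R2+R_L) = 15.37 MΩ.
Now apply the divider: V_out = 5.66 × 0.1835 = 1.039 V.

V_out ≈ 1.04 V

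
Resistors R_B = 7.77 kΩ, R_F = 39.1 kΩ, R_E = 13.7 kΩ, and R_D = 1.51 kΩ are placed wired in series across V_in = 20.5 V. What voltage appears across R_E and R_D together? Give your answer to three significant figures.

ΣR = 7.77 + 39.1 + 13.7 + 1.51 = 62.08 kΩ.
R_{R_E..R_D} = 13.7 + 1.51 = 15.21 kΩ.
V = V_in · R/ΣR = 20.5 × 0.2450 = 5.023 V.

V ≈ 5.02 V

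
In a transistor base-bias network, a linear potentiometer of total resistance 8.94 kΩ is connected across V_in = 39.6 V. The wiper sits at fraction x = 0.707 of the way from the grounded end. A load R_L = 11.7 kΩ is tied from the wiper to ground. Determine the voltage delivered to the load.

The pot divides into 2.619 kΩ above the wiper and 6.321 kΩ below.
Lower segment in parallel with the load: 6.321 ‖ 11.7 = 4.104 kΩ.
Then V_out = V_in · 4.104/(2.619 + 4.104) = 24.17 V.

V_out ≈ 24.2 V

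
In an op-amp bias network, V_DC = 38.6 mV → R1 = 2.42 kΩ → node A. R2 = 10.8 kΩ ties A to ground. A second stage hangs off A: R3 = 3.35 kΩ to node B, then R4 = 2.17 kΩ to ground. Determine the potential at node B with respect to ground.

V_B ≈ 9.13 mV

Looking into the second stage from A: R3 + R4 = 5.520 kΩ appears in parallel with R2.
Effective lower resistance at A: R2 ‖ 5.520 = 3.653 kΩ.
V_A = 38.6 × 3.653/(2.42 + 3.653) = 23.22 mV.
V_B = V_A × 0.3931 = 9.127 mV.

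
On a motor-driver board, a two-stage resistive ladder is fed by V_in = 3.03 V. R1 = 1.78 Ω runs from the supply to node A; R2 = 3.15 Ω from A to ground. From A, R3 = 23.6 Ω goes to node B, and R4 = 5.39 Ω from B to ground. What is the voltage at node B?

V_B ≈ 0.346 V

The second stage (R3 + R4 = 28.99 Ω) loads node A in parallel with R2.
Effective lower resistance at A: R2 ‖ 28.99 = 2.841 Ω.
First divider: V_A = V_in · 2.841/(1.78 + 2.841) = 1.863 V.
V_B = V_A × 0.1859 = 0.3464 V.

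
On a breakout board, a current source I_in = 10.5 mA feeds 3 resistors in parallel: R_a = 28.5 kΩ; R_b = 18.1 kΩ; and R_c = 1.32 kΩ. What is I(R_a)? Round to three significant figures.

ΣG = 1/28.5 + 1/18.1 + 1/1.32 = 0.8479.
By the current-divider rule, I = I_in · G_k/ΣG = 10.5 × 0.04138 = 0.4345 mA.

I ≈ 0.435 mA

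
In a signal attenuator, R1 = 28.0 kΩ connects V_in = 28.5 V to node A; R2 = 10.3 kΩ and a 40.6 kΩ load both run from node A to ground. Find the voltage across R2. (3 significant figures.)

R2 ‖ R_L = (10.3 × 40.6)/(10.3 + 40.6) = 8.216 kΩ.
Then V_out = V_in · R2'/(R1 + R2') = 28.5 × 8.216/36.22 = 6.465 V.

V_out ≈ 6.47 V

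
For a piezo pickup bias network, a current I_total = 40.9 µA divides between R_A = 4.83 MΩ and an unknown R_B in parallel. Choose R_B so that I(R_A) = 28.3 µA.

R_B ≈ 10.8 MΩ

In a two-way split, I_A/I_total = R_B/(R_A + R_B).
28.3/40.9 = R_B/(R_A + R_B) → R_B = R_A · (0.6919)/(1 − 0.6919) = 4.83 × 2.246 = 10.85 MΩ.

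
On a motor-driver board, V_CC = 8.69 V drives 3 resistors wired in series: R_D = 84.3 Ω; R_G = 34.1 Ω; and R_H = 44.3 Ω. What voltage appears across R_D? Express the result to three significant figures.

Total series resistance ΣR = 84.3 + 34.1 + 44.3 = 162.7 Ω.
V = V_CC · R/ΣR = 8.69 × 0.5181 = 4.503 V.

V ≈ 4.50 V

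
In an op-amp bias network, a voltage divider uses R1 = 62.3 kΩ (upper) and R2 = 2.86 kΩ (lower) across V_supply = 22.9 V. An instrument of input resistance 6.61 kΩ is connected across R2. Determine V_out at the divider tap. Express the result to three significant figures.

The load sits in parallel with R2, giving an effective lower resistance R2' = R2·R_L/(R2+R_L) = 1.996 kΩ.
Voltage divider with the loaded lower leg: V_out = 22.9 × 1.996/(62.3 + 1.996) = 22.9 × 0.03105 = 0.7110 V.

V_out ≈ 0.711 V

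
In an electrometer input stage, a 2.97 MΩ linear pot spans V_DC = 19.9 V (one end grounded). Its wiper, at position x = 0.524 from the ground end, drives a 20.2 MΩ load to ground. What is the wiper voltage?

V_out ≈ 10.1 V

Split the track: R_lower = x·R_p = 1.556 MΩ, R_upper = (1−x)·R_p = 1.414 MΩ.
R_L loads the lower segment: effective lower R = 1.445 MΩ.
Then V_out = V_DC · 1.445/(1.414 + 1.445) = 10.06 V.
(Unloaded: V_out = x·V_DC = 10.4 V.)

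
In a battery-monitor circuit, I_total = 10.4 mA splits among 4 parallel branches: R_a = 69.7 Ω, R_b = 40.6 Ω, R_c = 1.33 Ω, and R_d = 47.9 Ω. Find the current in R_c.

Total conductance ΣG = 1/69.7 + 1/40.6 + 1/1.33 + 1/47.9 = 0.8117 (units of 1/Ω).
R_c takes the fraction G_k/ΣG = 0.7519/0.8117 = 0.9263, so I = 10.4 × 0.9263 = 9.633 mA.

I ≈ 9.63 mA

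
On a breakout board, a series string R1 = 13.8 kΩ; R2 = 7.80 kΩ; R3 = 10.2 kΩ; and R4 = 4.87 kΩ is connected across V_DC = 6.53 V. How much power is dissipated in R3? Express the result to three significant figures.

The common current is I = 6.53/36.67 = 0.1781 mA.
P(R3) = I²·R3 = (0.1781)² × 10.2 = 0.3234 mW.

P ≈ 0.323 mW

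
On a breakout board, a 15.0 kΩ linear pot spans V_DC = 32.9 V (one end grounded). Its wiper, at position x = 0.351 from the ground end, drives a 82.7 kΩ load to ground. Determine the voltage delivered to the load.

Lower segment x·R_p = 5.265 kΩ; upper segment (1−x)·R_p = 9.735 kΩ.
R_L loads the lower segment: effective lower R = 4.950 kΩ.
Then V_out = V_DC · 4.950/(9.735 + 4.950) = 11.09 V.
(Unloaded: V_out = x·V_DC = 11.5 V.)

V_out ≈ 11.1 V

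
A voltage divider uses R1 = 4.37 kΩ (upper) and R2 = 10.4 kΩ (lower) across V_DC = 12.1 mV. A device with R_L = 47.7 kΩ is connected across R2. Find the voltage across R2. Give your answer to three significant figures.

The load sits in parallel with R2, giving an effective lower resistance R2' = R2·R_L/(R2+R_L) = 8.538 kΩ.
Then V_out = V_DC · R2'/(R1 + R2') = 12.1 × 8.538/12.91 = 8.004 mV.

V_out ≈ 8.00 mV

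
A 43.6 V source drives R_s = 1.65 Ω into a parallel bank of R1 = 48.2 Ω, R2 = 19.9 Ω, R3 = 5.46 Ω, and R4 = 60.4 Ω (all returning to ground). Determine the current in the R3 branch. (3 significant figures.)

Combine the parallel branches: R_p = (1/48.2 + 1/19.9 + 1/5.46 + 1/60.4)⁻¹ = 3.694 Ω.
V_A by voltage divider: V_A = 43.6 × 3.694/(1.65 + 3.694) = 30.14 V.
I(R3) = V_A / R3 = 30.14/5.46 = 5.520 A.
(Check via current divider: I_total = 8.159 A; share G_k/ΣG = 0.6766 → same result.)

I ≈ 5.52 A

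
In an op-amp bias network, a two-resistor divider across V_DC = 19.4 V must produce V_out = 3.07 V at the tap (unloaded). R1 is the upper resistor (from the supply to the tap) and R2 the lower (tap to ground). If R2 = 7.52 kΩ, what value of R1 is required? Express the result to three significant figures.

R1 ≈ 40.0 kΩ

Required fraction k = V_out/V_DC = 0.1582.
R1 = R2·(1/k − 1) = 7.52 × 5.319 = 40.00 kΩ.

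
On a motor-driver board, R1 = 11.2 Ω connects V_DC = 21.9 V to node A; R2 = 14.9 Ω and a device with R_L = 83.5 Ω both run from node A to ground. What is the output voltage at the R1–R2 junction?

V_out ≈ 11.6 V

First combine the lower leg with the load: R2 ‖ R_L = 12.64 Ω.
Voltage divider with the loaded lower leg: V_out = 21.9 × 12.64/(11.2 + 12.64) = 21.9 × 0.5303 = 11.61 V.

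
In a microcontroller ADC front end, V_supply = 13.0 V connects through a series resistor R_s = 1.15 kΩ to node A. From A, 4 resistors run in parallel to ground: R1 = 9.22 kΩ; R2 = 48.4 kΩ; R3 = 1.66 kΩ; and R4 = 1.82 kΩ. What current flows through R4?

I ≈ 2.89 mA

Equivalent of the parallel group: R_p = 0.7807 kΩ.
V_A = 13.0 × 0.7807/1.931 = 5.257 V.
I(R4) = V_A / R4 = 5.257/1.82 = 2.888 mA.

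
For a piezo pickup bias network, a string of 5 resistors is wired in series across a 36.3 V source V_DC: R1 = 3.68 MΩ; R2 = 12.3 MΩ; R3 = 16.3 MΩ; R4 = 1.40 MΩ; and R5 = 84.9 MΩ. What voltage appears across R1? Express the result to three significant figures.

V ≈ 1.13 V

Total series resistance ΣR = 3.68 + 12.3 + 16.3 + 1.40 + 84.9 = 118.6 MΩ.
Voltage divider: V = V_DC · (3.680 / 118.6) = 36.3 × 0.03103 = 1.127 V.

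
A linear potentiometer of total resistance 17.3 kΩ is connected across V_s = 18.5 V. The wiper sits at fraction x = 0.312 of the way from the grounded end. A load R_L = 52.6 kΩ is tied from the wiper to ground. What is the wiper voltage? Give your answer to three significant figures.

V_out ≈ 5.39 V

The pot divides into 11.90 kΩ above the wiper and 5.398 kΩ below.
Lower segment in parallel with the load: 5.398 ‖ 52.6 = 4.895 kΩ.
Then V_out = V_s · 4.895/(11.90 + 4.895) = 5.391 V.
(Unloaded: V_out = x·V_s = 5.77 V.)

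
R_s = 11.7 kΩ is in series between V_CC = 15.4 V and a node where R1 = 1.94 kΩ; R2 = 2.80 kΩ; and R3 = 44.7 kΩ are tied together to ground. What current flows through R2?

Parallel bank: R_p = 1/(1/1.94 + 1/2.80 + 1/44.7) = 1.117 kΩ.
V_A by voltage divider: V_A = 15.4 × 1.117/(11.7 + 1.117) = 1.342 V.
Branch current I = V_A/R2 = 1.342/2.80 = 0.4795 mA.
(Check via current divider: I_total = 1.201 mA; share G_k/ΣG = 0.3991 → same result.)

I ≈ 0.479 mA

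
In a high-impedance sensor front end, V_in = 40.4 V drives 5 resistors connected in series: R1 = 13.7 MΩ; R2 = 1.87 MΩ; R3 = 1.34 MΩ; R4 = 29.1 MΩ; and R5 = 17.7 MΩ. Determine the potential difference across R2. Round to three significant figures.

Series total: ΣR = 13.7 + 1.87 + 1.34 + 29.1 + 17.7 = 63.71 MΩ.
Voltage divider: V = V_in · (1.870 / 63.71) = 40.4 × 0.02935 = 1.186 V.

V ≈ 1.19 V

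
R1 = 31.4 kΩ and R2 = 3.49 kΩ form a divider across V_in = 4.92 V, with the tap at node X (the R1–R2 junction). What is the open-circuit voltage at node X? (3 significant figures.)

V_th ≈ 0.492 V

Open-circuit (no load on X): V_th = V_in · R2/(R1 + R2) = 4.92 × 3.49/(31.40 + 3.49) = 0.4921 V.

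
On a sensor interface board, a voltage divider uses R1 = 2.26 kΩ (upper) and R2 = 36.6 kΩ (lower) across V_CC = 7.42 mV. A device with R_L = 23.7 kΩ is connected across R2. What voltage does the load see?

R2 ‖ R_L = (36.6 × 23.7)/(36.6 + 23.7) = 14.39 kΩ.
Voltage divider with the loaded lower leg: V_out = 7.42 × 14.39/(2.26 + 14.39) = 7.42 × 0.8642 = 6.413 mV.

V_out ≈ 6.41 mV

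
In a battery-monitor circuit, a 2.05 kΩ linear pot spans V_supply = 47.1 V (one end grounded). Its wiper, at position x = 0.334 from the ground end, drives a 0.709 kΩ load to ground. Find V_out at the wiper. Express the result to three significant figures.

V_out ≈ 9.57 V

Lower segment x·R_p = 0.6847 kΩ; upper segment (1−x)·R_p = 1.365 kΩ.
(x·R_p) ‖ R_L = 0.3483 kΩ.
Loaded-divider output: V_out = 47.1 × 0.2033 = 9.574 V.
(Unloaded: V_out = x·V_supply = 15.7 V.)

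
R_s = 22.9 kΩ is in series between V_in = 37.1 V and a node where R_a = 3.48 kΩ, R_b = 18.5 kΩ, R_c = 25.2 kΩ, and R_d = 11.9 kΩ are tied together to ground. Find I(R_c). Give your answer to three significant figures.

I ≈ 0.126 mA

Equivalent of the parallel group: R_p = 2.150 kΩ.
Node voltage V_A = V_in · R_p/(R_s + R_p) = 37.1 × 0.08583 = 3.184 V.
I(R_c) = V_A / R_c = 3.184/25.2 = 0.1264 mA.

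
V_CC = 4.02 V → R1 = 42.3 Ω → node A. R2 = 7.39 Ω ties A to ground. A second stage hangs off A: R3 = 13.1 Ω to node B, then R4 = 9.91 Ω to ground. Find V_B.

V_B ≈ 0.202 V

Looking into the second stage from A: R3 + R4 = 23.01 Ω appears in parallel with R2.
Effective lower resistance at A: R2 ‖ 23.01 = 5.594 Ω.
First divider: V_A = V_CC · 5.594/(42.3 + 5.594) = 0.4695 V.
Then the unloaded second divider: V_B = V_A × R4/(R3+R4) = 0.4695 × 0.4307 = 0.2022 V.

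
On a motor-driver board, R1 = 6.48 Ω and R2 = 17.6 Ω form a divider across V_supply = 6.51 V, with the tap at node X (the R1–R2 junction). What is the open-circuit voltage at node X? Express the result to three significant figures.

V_th ≈ 4.76 V

With X open, the divider is unloaded: V_th = 6.51 × 17.6/24.08 = 4.758 V.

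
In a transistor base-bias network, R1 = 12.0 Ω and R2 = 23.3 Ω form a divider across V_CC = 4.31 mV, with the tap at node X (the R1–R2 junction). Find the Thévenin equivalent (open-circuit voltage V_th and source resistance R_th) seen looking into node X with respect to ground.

V_th ≈ 2.84 mV, R_th ≈ 7.92 Ω

Open-circuit (no load on X): V_th = V_CC · R2/(R1 + R2) = 4.31 × 23.3/(12.00 + 23.3) = 2.845 mV.
Looking into X with the source shorted: R_th = R1·R2/(R1+R2) = 12.00 × 23.3/35.30 = 7.921 Ω.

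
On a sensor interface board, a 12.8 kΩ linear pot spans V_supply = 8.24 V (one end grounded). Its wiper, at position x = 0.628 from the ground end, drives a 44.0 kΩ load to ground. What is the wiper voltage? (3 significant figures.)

Lower segment x·R_p = 8.038 kΩ; upper segment (1−x)·R_p = 4.762 kΩ.
(x·R_p) ‖ R_L = 6.797 kΩ.
Loaded-divider output: V_out = 8.24 × 0.5880 = 4.845 V.
(Unloaded: V_out = x·V_supply = 5.17 V.)

V_out ≈ 4.85 V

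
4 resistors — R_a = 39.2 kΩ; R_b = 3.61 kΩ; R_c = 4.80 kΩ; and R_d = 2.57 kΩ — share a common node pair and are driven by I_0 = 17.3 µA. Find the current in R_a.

ΣG = 1/39.2 + 1/3.61 + 1/4.80 + 1/2.57 = 0.9000.
Current divider: I(R_a) = I_0 · G_k/ΣG = 17.3 × (0.02551/0.9000) = 17.3 × 0.02835 = 0.4904 µA.

I ≈ 0.490 µA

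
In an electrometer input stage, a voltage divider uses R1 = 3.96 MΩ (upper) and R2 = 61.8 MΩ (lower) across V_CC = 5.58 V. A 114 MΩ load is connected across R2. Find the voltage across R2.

V_out ≈ 5.08 V

The load sits in parallel with R2, giving an effective lower resistance R2' = R2·R_L/(R2+R_L) = 40.08 MΩ.
Voltage divider with the loaded lower leg: V_out = 5.58 × 40.08/(3.96 + 40.08) = 5.58 × 0.9101 = 5.078 V.
(Unloaded it would be 5.24 V; the load pulls it down.)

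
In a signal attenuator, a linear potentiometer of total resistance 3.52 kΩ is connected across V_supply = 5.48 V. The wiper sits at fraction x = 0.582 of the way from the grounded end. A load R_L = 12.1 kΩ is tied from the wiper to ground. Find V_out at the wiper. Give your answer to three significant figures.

V_out ≈ 2.98 V

The pot divides into 1.471 kΩ above the wiper and 2.049 kΩ below.
Lower segment in parallel with the load: 2.049 ‖ 12.1 = 1.752 kΩ.
Then V_out = V_supply · 1.752/(1.471 + 1.752) = 2.979 V.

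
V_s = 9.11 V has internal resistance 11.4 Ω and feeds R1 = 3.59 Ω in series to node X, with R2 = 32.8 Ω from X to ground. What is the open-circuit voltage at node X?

V_th ≈ 6.25 V

R1' = 11.4 + 3.59 = 14.99 Ω (source resistance + R1).
V_th is the unloaded tap voltage: V_s · R2/(R1'+R2) = 9.11 × 0.6863 = 6.253 V.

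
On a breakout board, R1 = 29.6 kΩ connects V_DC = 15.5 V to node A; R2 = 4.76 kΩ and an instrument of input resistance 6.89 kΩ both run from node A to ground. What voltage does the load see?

R2 ‖ R_L = (4.76 × 6.89)/(4.76 + 6.89) = 2.815 kΩ.
Then V_out = V_DC · R2'/(R1 + R2') = 15.5 × 2.815/32.42 = 1.346 V.

V_out ≈ 1.35 V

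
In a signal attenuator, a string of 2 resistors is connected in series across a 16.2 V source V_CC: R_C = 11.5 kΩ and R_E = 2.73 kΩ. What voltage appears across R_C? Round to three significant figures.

V ≈ 13.1 V

Series total: ΣR = 11.5 + 2.73 = 14.23 kΩ.
Voltage divider: V = V_CC · (11.50 / 14.23) = 16.2 × 0.8082 = 13.09 V.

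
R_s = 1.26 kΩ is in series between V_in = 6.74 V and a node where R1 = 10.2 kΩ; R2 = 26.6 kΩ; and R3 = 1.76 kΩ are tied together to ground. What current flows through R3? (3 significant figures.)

Combine the parallel branches: R_p = (1/10.2 + 1/26.6 + 1/1.76)⁻¹ = 1.421 kΩ.
V_A by voltage divider: V_A = 6.74 × 1.421/(1.26 + 1.421) = 3.572 V.
I(R3) = V_A / R3 = 3.572/1.76 = 2.030 mA.
(Check via current divider: I_total = 2.514 mA; share G_k/ΣG = 0.8073 → same result.)

I ≈ 2.03 mA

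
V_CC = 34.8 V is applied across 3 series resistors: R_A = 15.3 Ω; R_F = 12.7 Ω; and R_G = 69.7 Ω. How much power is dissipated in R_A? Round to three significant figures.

Series current I = V_CC/ΣR = 34.8/97.70 = 0.3562 A.
V(R_A) = I·R = 5.450 V; P = V·I = 5.450 × 0.3562 = 1.941 W.

P ≈ 1.94 W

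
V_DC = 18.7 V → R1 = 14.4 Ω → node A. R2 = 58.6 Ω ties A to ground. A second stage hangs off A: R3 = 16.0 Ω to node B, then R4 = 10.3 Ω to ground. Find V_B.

Looking into the second stage from A: R3 + R4 = 26.30 Ω appears in parallel with R2.
Effective lower resistance at A: R2 ‖ 26.30 = 18.15 Ω.
So V_A = 18.7 × 0.5576 = 10.43 V.
Then the unloaded second divider: V_B = V_A × R4/(R3+R4) = 10.43 × 0.3916 = 4.084 V.

V_B ≈ 4.08 V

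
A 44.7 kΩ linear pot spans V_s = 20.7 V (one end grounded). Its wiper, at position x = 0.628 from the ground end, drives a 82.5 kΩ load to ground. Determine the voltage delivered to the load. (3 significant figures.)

V_out ≈ 11.5 V

The pot divides into 16.63 kΩ above the wiper and 28.07 kΩ below.
(x·R_p) ‖ R_L = 20.94 kΩ.
V_out = 20.7 × 20.94/(16.63 + 20.94) = 11.54 V.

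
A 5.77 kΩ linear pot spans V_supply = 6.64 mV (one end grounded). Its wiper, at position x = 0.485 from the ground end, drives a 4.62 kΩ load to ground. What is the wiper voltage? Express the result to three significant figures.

V_out ≈ 2.45 mV

Lower segment x·R_p = 2.798 kΩ; upper segment (1−x)·R_p = 2.972 kΩ.
Lower segment in parallel with the load: 2.798 ‖ 4.62 = 1.743 kΩ.
V_out = 6.64 × 1.743/(2.972 + 1.743) = 2.455 mV.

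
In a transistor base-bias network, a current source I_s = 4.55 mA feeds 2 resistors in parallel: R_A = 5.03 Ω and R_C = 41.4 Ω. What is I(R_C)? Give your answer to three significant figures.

I ≈ 0.493 mA

For two parallel branches, I_k = I_s · (other R)/(sum of R).
So I = 4.55 × 5.03/46.43 = 0.4929 mA.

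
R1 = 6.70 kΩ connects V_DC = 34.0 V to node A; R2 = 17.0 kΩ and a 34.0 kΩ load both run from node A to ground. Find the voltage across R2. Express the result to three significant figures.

R2 ‖ R_L = (17.0 × 34.0)/(17.0 + 34.0) = 11.33 kΩ.
Now apply the divider: V_out = 34.0 × 0.6285 = 21.37 V.
(Unloaded it would be 24.4 V; the load pulls it down.)

V_out ≈ 21.4 V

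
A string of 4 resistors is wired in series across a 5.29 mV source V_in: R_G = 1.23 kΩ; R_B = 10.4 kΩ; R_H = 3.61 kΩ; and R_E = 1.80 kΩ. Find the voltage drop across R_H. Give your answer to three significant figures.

V ≈ 1.12 mV

Total series resistance ΣR = 1.23 + 10.4 + 3.61 + 1.80 = 17.04 kΩ.
By the voltage-divider rule, V = 5.29 × 3.610/17.04 = 1.121 mV.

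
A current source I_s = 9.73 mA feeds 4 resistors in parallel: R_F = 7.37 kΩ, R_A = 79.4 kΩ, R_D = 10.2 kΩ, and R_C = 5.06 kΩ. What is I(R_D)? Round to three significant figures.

I ≈ 2.15 mA

Conductances: ΣG = 1/7.37 + 1/79.4 + 1/10.2 + 1/5.06 = 0.4439 (1/kΩ).
Current divider: I(R_D) = I_s · G_k/ΣG = 9.73 × (0.09804/0.4439) = 9.73 × 0.2208 = 2.149 mA.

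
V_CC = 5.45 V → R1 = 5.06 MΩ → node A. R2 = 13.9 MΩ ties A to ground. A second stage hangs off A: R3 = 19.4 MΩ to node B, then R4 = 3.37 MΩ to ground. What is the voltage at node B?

Node A sees R2 in parallel with the series input of stage 2, R3 + R4 = 22.77 MΩ.
Effective lower resistance at A: R2 ‖ 22.77 = 8.631 MΩ.
First divider: V_A = V_CC · 8.631/(5.06 + 8.631) = 3.436 V.
V_B = V_A × 0.1480 = 0.5085 V.

V_B ≈ 0.509 V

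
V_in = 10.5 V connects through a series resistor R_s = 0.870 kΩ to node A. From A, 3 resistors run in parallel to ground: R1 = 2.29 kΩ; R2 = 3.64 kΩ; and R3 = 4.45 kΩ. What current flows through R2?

I ≈ 1.59 mA

Combine the parallel branches: R_p = (1/2.29 + 1/3.64 + 1/4.45)⁻¹ = 1.068 kΩ.
V_A = 10.5 × 1.068/1.938 = 5.787 V.
I(R2) = V_A / R2 = 5.787/3.64 = 1.590 mA.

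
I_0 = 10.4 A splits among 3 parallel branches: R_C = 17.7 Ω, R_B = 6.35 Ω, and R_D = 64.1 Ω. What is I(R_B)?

I ≈ 7.13 A

Total conductance ΣG = 1/17.7 + 1/6.35 + 1/64.1 = 0.2296 (units of 1/Ω).
R_B takes the fraction G_k/ΣG = 0.1575/0.2296 = 0.6860, so I = 10.4 × 0.6860 = 7.134 A.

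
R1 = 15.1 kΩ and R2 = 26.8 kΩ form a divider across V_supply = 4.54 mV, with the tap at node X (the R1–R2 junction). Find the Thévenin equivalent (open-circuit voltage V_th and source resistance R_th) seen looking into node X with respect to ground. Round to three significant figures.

V_th is the unloaded tap voltage: V_supply · R2/(R1+R2) = 4.54 × 0.6396 = 2.904 mV.
Looking into X with the source shorted: R_th = R1·R2/(R1+R2) = 15.10 × 26.8/41.90 = 9.658 kΩ.

V_th ≈ 2.90 mV, R_th ≈ 9.66 kΩ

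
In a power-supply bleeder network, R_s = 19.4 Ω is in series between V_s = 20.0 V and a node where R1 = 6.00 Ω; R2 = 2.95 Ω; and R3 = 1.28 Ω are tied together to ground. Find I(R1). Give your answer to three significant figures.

I ≈ 0.128 A

Parallel bank: R_p = 1/(1/6.00 + 1/2.95 + 1/1.28) = 0.7771 Ω.
Node voltage V_A = V_s · R_p/(R_s + R_p) = 20.0 × 0.03851 = 0.7702 V.
I(R1) = V_A / R1 = 0.7702/6.00 = 0.1284 A.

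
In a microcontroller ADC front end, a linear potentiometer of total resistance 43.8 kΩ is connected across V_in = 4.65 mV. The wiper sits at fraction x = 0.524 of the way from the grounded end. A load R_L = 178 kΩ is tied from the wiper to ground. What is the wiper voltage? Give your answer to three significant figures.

Split the track: R_lower = x·R_p = 22.95 kΩ, R_upper = (1−x)·R_p = 20.85 kΩ.
R_L loads the lower segment: effective lower R = 20.33 kΩ.
Then V_out = V_in · 20.33/(20.85 + 20.33) = 2.296 mV.

V_out ≈ 2.30 mV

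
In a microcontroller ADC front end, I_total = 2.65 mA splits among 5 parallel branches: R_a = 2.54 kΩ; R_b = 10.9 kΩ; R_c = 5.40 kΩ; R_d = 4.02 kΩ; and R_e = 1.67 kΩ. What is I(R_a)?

ΣG = 1/2.54 + 1/10.9 + 1/5.40 + 1/4.02 + 1/1.67 = 1.518.
R_a takes the fraction G_k/ΣG = 0.3937/1.518 = 0.2593, so I = 2.65 × 0.2593 = 0.6872 mA.

I ≈ 0.687 mA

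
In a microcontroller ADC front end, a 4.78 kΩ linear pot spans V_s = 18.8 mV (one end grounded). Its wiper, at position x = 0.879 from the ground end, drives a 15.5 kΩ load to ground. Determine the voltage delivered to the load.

Split the track: R_lower = x·R_p = 4.202 kΩ, R_upper = (1−x)·R_p = 0.5784 kΩ.
Lower segment in parallel with the load: 4.202 ‖ 15.5 = 3.306 kΩ.
Then V_out = V_s · 3.306/(0.5784 + 3.306) = 16.00 mV.

V_out ≈ 16.0 mV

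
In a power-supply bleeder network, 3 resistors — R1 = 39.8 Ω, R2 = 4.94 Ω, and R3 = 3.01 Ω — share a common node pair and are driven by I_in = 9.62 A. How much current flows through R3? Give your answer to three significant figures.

I ≈ 5.71 A

ΣG = 1/39.8 + 1/4.94 + 1/3.01 = 0.5598.
R3 takes the fraction G_k/ΣG = 0.3322/0.5598 = 0.5935, so I = 9.62 × 0.5935 = 5.709 A.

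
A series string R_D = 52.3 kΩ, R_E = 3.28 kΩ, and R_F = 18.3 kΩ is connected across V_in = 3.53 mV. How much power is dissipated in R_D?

P ≈ 0.119 nW

Series current I = V_in/ΣR = 3.53/73.88 = 0.04778 µA.
P(R_D) = I²·R_D = (0.04778)² × 52.3 = 0.1194 nW.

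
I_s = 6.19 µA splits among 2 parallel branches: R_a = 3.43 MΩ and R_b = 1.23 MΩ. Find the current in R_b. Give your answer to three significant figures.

For two parallel branches, I_k = I_s · (other R)/(sum of R).
I(R_b) = 6.19 × 3.43/(3.43 + 1.23) = 6.19 × 0.7361 = 4.556 µA.

I ≈ 4.56 µA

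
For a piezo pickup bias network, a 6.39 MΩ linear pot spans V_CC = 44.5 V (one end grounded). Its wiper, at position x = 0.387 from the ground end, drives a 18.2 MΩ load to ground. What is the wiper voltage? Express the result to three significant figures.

Lower segment x·R_p = 2.473 MΩ; upper segment (1−x)·R_p = 3.917 MΩ.
(x·R_p) ‖ R_L = 2.177 MΩ.
V_out = 44.5 × 2.177/(3.917 + 2.177) = 15.90 V.

V_out ≈ 15.9 V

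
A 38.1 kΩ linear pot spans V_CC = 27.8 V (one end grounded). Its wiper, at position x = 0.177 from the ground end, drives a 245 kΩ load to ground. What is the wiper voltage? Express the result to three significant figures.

V_out ≈ 4.81 V

Split the track: R_lower = x·R_p = 6.744 kΩ, R_upper = (1−x)·R_p = 31.36 kΩ.
(x·R_p) ‖ R_L = 6.563 kΩ.
V_out = 27.8 × 6.563/(31.36 + 6.563) = 4.812 V.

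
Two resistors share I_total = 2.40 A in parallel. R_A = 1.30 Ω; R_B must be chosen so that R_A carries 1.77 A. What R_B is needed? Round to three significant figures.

Two-branch current divider: I_A = I_total · R_B/(R_A + R_B).
With f = 0.7375, R_B = R_A · f/(1−f) = 1.30 × 2.810 = 3.652 Ω.

R_B ≈ 3.65 Ω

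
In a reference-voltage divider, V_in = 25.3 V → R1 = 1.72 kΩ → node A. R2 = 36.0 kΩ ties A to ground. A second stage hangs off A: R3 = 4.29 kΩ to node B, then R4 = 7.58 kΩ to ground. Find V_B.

The second stage (R3 + R4 = 11.87 kΩ) loads node A in parallel with R2.
Effective lower resistance at A: R2 ‖ 11.87 = 8.927 kΩ.
First divider: V_A = V_in · 8.927/(1.72 + 8.927) = 21.21 V.
Stage 2 is unloaded, so V_B = V_A · R4/(R3+R4) = 21.21 × 7.58/11.87 = 13.55 V.

V_B ≈ 13.5 V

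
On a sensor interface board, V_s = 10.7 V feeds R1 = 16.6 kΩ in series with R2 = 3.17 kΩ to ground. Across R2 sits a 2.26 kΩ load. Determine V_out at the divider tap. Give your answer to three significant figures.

First combine the lower leg with the load: R2 ‖ R_L = 1.319 kΩ.
Then V_out = V_s · R2'/(R1 + R2') = 10.7 × 1.319/17.92 = 0.7878 V.

V_out ≈ 0.788 V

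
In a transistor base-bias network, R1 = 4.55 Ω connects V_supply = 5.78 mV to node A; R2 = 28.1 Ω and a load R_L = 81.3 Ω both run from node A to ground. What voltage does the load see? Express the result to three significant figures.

V_out ≈ 4.75 mV

The load sits in parallel with R2, giving an effective lower resistance R2' = R2·R_L/(R2+R_L) = 20.88 Ω.
Voltage divider with the loaded lower leg: V_out = 5.78 × 20.88/(4.55 + 20.88) = 5.78 × 0.8211 = 4.746 mV.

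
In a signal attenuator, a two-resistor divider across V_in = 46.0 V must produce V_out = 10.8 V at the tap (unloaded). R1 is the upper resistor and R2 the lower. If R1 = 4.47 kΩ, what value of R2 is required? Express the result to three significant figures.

V_out/V_in = R2/(R1+R2) = 0.2348.
So R2 = R1 · V_out/(V_in − V_out) = 4.47 × 10.8/(46.0 − 10.8) = 4.47 × 0.3068 = 1.371 kΩ.

R2 ≈ 1.37 kΩ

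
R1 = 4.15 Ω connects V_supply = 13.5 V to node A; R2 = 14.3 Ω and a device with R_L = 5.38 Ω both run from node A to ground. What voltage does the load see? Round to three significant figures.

V_out ≈ 6.55 V

R2 ‖ R_L = (14.3 × 5.38)/(14.3 + 5.38) = 3.909 Ω.
Now apply the divider: V_out = 13.5 × 0.4851 = 6.548 V.
(Unloaded it would be 10.5 V; the load pulls it down.)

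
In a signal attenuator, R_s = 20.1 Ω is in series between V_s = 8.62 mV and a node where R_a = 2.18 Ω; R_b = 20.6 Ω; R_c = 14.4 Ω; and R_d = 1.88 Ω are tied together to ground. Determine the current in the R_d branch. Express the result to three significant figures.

I ≈ 0.197 mA

Parallel bank: R_p = 1/(1/2.18 + 1/20.6 + 1/14.4 + 1/1.88) = 0.9020 Ω.
V_A = 8.62 × 0.9020/21.00 = 0.3702 mV.
Branch current I = V_A/R_d = 0.3702/1.88 = 0.1969 mA.
(Equivalently: I_total = 0.4104 mA, then current-divider fraction G_k/ΣG = 0.4798.)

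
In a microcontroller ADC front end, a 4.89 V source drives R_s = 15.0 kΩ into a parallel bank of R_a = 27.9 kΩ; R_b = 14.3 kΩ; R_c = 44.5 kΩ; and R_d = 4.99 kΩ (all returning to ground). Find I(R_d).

Equivalent of the parallel group: R_p = 3.043 kΩ.
V_A by voltage divider: V_A = 4.89 × 3.043/(15.0 + 3.043) = 0.8247 V.
I(R_d) = V_A / R_d = 0.8247/4.99 = 0.1653 mA.

I ≈ 0.165 mA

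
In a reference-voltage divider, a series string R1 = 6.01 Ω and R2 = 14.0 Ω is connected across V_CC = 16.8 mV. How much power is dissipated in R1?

ΣR = 20.01 Ω → I = 16.8/20.01 = 0.8396 mA.
P(R1) = I²·R1 = (0.8396)² × 6.01 = 4.236 µW.

P ≈ 4.24 µW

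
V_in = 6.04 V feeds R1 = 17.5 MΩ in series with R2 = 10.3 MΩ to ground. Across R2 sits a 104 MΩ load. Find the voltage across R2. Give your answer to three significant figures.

V_out ≈ 2.11 V

R2 ‖ R_L = (10.3 × 104)/(10.3 + 104) = 9.372 MΩ.
Voltage divider with the loaded lower leg: V_out = 6.04 × 9.372/(17.5 + 9.372) = 6.04 × 0.3488 = 2.107 V.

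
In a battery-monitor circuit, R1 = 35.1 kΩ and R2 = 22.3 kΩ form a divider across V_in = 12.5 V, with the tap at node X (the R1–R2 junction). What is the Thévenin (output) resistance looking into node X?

R_th ≈ 13.6 kΩ

With V_in suppressed (replaced by a short), R_th = R1 ‖ R2 = (35.10 × 22.3)/(35.10 + 22.3) = 13.64 kΩ.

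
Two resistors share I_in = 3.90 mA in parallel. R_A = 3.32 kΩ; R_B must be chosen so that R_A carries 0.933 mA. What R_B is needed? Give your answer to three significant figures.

The fraction through R_A equals R_B/(R_A+R_B).
0.933/3.90 = R_B/(R_A + R_B) → R_B = R_A · (0.2392)/(1 − 0.2392) = 3.32 × 0.3145 = 1.044 kΩ.

R_B ≈ 1.04 kΩ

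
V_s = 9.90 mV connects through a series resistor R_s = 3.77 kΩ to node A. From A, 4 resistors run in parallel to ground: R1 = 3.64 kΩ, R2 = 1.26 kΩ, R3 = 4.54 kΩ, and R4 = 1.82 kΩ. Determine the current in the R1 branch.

I ≈ 0.343 µA

Parallel bank: R_p = 1/(1/3.64 + 1/1.26 + 1/4.54 + 1/1.82) = 0.5440 kΩ.
V_A = 9.90 × 0.5440/4.314 = 1.248 mV.
I(R1) = V_A / R1 = 1.248/3.64 = 0.3430 µA.
(Equivalently: I_total = 2.295 µA, then current-divider fraction G_k/ΣG = 0.1495.)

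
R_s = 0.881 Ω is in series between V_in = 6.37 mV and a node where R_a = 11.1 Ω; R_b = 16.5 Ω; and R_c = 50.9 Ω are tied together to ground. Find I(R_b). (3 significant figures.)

I ≈ 0.336 mA

Equivalent of the parallel group: R_p = 5.871 Ω.
V_A by voltage divider: V_A = 6.37 × 5.871/(0.881 + 5.871) = 5.539 mV.
Branch current I = V_A/R_b = 5.539/16.5 = 0.3357 mA.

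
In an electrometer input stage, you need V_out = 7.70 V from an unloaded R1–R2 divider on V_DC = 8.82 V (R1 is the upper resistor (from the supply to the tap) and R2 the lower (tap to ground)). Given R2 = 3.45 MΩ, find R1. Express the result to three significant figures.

V_out/V_DC = R2/(R1+R2) = 0.8730.
Rearranging, R1 = R2·(1−k)/k = 3.45 × 0.1455 = 0.5018 MΩ.

R1 ≈ 0.502 MΩ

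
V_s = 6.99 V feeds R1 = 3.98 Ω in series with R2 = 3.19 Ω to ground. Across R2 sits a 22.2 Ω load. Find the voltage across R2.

V_out ≈ 2.88 V

The load sits in parallel with R2, giving an effective lower resistance R2' = R2·R_L/(R2+R_L) = 2.789 Ω.
Now apply the divider: V_out = 6.99 × 0.4120 = 2.880 V.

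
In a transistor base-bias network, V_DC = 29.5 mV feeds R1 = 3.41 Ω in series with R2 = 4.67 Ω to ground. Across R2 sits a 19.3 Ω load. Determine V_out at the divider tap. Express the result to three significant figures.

The load sits in parallel with R2, giving an effective lower resistance R2' = R2·R_L/(R2+R_L) = 3.760 Ω.
Now apply the divider: V_out = 29.5 × 0.5244 = 15.47 mV.
(Unloaded it would be 17.1 mV; the load pulls it down.)

V_out ≈ 15.5 mV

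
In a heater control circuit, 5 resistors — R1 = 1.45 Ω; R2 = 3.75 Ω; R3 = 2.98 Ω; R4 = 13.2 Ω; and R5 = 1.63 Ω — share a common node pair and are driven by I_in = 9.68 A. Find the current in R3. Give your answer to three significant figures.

I ≈ 1.64 A

Total conductance ΣG = 1/1.45 + 1/3.75 + 1/2.98 + 1/13.2 + 1/1.63 = 1.981 (units of 1/Ω).
R3 takes the fraction G_k/ΣG = 0.3356/1.981 = 0.1694, so I = 9.68 × 0.1694 = 1.640 A.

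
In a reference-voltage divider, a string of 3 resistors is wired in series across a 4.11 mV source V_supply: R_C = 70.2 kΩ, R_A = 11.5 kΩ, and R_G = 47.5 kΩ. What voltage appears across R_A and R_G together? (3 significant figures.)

Series total: ΣR = 70.2 + 11.5 + 47.5 = 129.2 kΩ.
R_{R_A..R_G} = 11.5 + 47.5 = 59.00 kΩ.
By the voltage-divider rule, V = 4.11 × 59.00/129.2 = 1.877 mV.

V ≈ 1.88 mV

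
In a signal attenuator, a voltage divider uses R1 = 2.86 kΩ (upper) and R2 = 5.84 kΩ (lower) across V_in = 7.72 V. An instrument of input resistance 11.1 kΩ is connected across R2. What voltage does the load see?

V_out ≈ 4.42 V

First combine the lower leg with the load: R2 ‖ R_L = 3.827 kΩ.
Now apply the divider: V_out = 7.72 × 0.5723 = 4.418 V.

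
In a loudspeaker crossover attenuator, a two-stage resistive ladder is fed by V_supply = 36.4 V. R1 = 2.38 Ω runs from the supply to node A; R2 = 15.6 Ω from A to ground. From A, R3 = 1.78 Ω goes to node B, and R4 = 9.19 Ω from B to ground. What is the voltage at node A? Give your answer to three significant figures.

Node A sees R2 in parallel with the series input of stage 2, R3 + R4 = 10.97 Ω.
Effective lower resistance at A: R2 ‖ 10.97 = 6.441 Ω.
V_A = 36.4 × 6.441/(2.38 + 6.441) = 26.58 V.

V_A ≈ 26.6 V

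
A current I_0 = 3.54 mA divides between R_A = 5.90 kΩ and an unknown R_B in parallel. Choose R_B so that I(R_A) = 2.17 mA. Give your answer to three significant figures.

R_B ≈ 9.35 kΩ

The fraction through R_A equals R_B/(R_A+R_B).
2.17/3.54 = R_B/(R_A + R_B) → R_B = R_A · (0.6130)/(1 − 0.6130) = 5.90 × 1.584 = 9.345 kΩ.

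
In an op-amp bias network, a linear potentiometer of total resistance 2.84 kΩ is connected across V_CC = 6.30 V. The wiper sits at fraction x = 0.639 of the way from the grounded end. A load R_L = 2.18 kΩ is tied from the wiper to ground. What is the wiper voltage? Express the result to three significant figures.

V_out ≈ 3.10 V

The pot divides into 1.025 kΩ above the wiper and 1.815 kΩ below.
R_L loads the lower segment: effective lower R = 0.9903 kΩ.
V_out = 6.30 × 0.9903/(1.025 + 0.9903) = 3.095 V.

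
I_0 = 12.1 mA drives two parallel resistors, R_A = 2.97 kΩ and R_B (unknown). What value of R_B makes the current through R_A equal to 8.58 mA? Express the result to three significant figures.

R_B ≈ 7.24 kΩ

Two-branch current divider: I_A = I_0 · R_B/(R_A + R_B).
With f = 0.7091, R_B = R_A · f/(1−f) = 2.97 × 2.438 = 7.239 kΩ.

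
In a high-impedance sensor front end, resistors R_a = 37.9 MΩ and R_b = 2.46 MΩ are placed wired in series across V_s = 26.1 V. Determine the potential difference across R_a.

ΣR = 37.9 + 2.46 = 40.36 MΩ.
By the voltage-divider rule, V = 26.1 × 37.90/40.36 = 24.51 V.

V ≈ 24.5 V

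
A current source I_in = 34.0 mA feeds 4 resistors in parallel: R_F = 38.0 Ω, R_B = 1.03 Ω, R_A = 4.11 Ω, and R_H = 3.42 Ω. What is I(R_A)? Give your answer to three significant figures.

Conductances: ΣG = 1/38.0 + 1/1.03 + 1/4.11 + 1/3.42 = 1.533 (1/Ω).
By the current-divider rule, I = I_in · G_k/ΣG = 34.0 × 0.1587 = 5.397 mA.

I ≈ 5.40 mA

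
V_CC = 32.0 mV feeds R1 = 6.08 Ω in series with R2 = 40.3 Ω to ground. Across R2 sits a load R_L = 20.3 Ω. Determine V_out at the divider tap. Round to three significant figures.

V_out ≈ 22.1 mV

First combine the lower leg with the load: R2 ‖ R_L = 13.50 Ω.
Then V_out = V_CC · R2'/(R1 + R2') = 32.0 × 13.50/19.58 = 22.06 mV.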